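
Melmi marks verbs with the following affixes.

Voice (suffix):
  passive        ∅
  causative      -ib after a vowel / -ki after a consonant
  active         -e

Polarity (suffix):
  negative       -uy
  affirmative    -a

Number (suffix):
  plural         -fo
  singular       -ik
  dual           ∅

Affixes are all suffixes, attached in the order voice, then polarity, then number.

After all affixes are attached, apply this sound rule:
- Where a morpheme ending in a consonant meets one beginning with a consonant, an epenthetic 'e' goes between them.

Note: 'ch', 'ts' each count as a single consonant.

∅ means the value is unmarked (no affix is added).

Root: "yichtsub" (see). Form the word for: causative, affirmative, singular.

yichtsubekiaik

Attach voice causative -ki (after consonant 'b') → yichtsubki.
Attach polarity affirmative -a → yichtsubkia.
Attach number singular -ik → yichtsubkiaik.
Apply epenthesis: yichtsubkiaik → yichtsubekiaik.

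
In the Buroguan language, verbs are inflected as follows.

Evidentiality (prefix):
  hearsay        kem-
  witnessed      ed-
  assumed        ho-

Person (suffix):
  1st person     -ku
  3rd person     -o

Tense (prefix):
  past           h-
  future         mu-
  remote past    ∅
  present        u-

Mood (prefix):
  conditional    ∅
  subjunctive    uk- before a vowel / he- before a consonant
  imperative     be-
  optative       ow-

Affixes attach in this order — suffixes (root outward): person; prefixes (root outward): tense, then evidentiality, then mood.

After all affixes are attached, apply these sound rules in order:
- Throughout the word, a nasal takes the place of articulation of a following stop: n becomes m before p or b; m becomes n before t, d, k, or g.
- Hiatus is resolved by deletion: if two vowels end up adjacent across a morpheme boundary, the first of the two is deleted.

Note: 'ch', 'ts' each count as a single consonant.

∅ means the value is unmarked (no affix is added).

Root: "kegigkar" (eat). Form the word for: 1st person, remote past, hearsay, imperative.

tense = remote past: zero marking, form stays kegigkar.
Attach evidentiality hearsay kem- → kemkegigkar.
Attach person 1st person -ku → kemkegigkarku.
Attach mood imperative be- → bekemkegigkarku.
Apply nasal assimilation: bekemkegigkarku → bekenkegigkarku.
Vowel deletion: no change.

bekenkegigkarku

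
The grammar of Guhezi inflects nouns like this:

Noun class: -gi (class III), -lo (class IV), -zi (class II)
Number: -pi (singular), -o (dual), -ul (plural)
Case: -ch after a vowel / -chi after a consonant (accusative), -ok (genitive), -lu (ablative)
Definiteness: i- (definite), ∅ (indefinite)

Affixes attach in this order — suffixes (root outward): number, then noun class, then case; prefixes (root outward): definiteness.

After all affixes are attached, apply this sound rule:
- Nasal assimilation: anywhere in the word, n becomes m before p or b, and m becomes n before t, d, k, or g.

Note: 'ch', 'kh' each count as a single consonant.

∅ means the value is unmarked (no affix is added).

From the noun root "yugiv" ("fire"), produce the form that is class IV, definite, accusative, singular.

iyugivpiloch

Attach number singular -pi → yugivpi.
Attach noun class class IV -lo → yugivpilo.
Attach case accusative -ch (after vowel 'o') → yugivpiloch.
Attach definiteness definite i- → iyugivpiloch.
Nasal assimilation: no change.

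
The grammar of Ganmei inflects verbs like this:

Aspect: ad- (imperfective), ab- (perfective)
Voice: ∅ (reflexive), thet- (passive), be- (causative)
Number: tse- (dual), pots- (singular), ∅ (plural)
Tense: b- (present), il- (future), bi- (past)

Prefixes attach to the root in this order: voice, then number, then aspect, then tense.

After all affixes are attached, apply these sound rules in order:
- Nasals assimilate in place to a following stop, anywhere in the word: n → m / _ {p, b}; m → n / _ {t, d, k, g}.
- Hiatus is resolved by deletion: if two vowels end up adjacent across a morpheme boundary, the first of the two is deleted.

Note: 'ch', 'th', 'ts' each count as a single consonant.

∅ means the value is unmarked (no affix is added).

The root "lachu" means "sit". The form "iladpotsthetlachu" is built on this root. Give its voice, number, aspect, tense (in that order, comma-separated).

Segment: il-ad-pots-thet-lachu.
voice: thet- → passive.
number: pots- → singular.
aspect: ad- → imperfective.
tense: il- → future.

passive, singular, imperfective, future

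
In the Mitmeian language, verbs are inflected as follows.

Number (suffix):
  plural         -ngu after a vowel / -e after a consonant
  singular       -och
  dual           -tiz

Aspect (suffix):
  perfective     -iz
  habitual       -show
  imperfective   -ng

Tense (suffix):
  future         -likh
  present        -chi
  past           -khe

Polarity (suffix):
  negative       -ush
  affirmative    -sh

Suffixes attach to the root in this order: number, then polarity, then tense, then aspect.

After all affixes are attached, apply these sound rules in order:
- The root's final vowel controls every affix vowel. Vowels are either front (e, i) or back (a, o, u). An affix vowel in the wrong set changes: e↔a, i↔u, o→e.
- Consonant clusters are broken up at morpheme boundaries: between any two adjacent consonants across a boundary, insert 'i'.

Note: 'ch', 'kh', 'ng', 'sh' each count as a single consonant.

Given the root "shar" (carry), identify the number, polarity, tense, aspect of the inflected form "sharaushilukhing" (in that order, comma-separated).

plural, negative, future, imperfective

Segment: shar-e-ush-likh-ng.
number: -ngu/e → plural.
polarity: -ush → negative.
tense: -likh → future.
aspect: -ng → imperfective.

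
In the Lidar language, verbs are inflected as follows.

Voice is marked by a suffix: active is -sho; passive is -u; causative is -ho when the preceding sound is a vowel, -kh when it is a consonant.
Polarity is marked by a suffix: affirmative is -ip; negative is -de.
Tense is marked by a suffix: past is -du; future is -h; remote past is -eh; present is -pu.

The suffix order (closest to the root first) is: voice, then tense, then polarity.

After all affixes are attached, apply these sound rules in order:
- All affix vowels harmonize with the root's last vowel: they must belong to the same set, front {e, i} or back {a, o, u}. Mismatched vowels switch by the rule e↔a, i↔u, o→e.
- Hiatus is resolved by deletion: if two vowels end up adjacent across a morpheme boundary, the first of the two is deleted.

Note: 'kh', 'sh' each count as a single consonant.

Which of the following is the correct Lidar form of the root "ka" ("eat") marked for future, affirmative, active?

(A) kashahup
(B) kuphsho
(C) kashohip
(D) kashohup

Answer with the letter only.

D

Attach voice active -sho → kasho.
Attach tense future -h → kashoh.
Attach polarity affirmative -ip → kashohip.
Apply vowel harmony: kashohip → kashohup.
Vowel deletion: no change.
So the correct form is kashohup, option (D).
(C) kashohip is wrong: it fails to apply the sound rule(s).
(A) kashahup is wrong: it uses remote past instead of future for tense.
(B) kuphsho is wrong: it has the affixes in the wrong order.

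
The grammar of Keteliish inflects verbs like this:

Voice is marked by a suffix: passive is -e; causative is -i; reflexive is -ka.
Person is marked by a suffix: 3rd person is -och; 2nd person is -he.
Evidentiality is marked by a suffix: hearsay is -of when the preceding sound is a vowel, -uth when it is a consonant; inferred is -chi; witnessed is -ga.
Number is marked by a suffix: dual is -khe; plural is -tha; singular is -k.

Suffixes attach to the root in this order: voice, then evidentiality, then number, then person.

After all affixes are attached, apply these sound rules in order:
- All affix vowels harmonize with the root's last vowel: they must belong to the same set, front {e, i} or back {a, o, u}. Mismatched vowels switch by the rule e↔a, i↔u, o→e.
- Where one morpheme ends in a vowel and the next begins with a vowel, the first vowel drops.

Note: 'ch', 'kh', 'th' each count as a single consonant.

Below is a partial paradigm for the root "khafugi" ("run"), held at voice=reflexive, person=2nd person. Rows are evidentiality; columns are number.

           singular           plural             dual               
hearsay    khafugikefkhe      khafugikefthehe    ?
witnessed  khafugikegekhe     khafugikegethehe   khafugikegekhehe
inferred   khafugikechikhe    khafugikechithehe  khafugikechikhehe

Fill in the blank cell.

khafugikefkhehe

Attach voice reflexive -ka → khafugika.
Attach evidentiality hearsay -of (after vowel 'a') → khafugikaof.
Attach number dual -khe → khafugikaofkhe.
Attach person 2nd person -he → khafugikaofkhehe.
Apply vowel harmony: khafugikaofkhehe → khafugikeefkhehe.
Apply vowel deletion: khafugikeefkhehe → khafugikefkhehe.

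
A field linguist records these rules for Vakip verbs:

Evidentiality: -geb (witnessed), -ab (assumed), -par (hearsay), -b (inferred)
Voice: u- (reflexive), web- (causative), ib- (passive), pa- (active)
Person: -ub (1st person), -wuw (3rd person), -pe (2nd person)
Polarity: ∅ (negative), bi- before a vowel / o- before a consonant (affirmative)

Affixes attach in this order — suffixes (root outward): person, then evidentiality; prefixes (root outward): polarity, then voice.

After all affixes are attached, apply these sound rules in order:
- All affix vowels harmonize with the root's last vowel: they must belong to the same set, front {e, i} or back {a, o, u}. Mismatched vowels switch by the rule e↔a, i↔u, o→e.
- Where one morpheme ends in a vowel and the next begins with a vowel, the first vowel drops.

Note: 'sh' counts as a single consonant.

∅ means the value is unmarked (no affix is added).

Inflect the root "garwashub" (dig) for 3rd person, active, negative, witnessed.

pagarwashubwuwgab

polarity = negative: zero marking, form stays garwashub.
Attach person 3rd person -wuw → garwashubwuw.
Attach voice active pa- → pagarwashubwuw.
Attach evidentiality witnessed -geb → pagarwashubwuwgeb.
Apply vowel harmony: pagarwashubwuwgeb → pagarwashubwuwgab.
Vowel deletion: no change.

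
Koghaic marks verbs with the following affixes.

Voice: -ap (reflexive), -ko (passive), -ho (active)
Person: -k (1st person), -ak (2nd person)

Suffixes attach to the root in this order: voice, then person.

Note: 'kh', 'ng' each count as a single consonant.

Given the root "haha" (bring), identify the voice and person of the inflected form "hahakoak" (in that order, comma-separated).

passive, 2nd person

Segment: haha-ko-ak.
voice: -ko → passive.
person: -ak → 2nd person.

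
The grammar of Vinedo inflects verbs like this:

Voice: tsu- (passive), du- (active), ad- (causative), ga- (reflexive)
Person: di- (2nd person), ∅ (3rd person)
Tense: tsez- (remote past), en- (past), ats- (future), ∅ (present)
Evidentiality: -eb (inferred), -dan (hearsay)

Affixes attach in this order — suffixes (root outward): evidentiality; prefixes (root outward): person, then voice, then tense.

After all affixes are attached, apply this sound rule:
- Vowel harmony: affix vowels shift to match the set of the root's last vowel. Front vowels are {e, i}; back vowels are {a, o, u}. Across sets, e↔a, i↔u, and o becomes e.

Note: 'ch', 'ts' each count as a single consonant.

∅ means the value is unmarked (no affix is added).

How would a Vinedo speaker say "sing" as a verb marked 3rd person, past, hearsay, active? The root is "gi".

person = 3rd person: zero marking, form stays gi.
Attach evidentiality hearsay -dan → gidan.
Attach voice active du- → dugidan.
Attach tense past en- → endugidan.
Apply vowel harmony: endugidan → endigiden.

endigiden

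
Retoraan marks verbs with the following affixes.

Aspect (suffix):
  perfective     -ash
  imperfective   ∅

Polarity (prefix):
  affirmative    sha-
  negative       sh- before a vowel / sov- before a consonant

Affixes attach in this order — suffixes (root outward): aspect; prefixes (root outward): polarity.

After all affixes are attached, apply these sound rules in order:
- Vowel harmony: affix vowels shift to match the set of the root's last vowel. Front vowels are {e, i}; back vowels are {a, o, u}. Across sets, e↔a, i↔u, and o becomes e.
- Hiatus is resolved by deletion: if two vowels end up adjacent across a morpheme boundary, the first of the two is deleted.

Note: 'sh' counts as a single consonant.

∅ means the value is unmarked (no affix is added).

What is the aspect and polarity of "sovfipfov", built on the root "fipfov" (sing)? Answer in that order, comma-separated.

imperfective, negative

Segment: sov-fipfov.
aspect: ∅ → imperfective.
polarity: sh/sov- → negative.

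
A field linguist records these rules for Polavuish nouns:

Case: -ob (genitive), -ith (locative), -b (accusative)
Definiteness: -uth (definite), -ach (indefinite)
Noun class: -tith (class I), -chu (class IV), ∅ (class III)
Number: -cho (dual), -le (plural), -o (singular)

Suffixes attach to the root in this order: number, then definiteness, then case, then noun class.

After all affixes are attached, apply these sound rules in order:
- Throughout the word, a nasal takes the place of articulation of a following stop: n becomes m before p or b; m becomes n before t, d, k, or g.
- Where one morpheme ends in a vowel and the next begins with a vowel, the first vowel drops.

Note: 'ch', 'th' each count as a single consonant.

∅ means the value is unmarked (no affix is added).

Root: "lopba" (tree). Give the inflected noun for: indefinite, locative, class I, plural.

Attach number plural -le → lopbale.
Attach definiteness indefinite -ach → lopbaleach.
Attach case locative -ith → lopbaleachith.
Attach noun class class I -tith → lopbaleachithtith.
Nasal assimilation: no change.
Apply vowel deletion: lopbaleachithtith → lopbalachithtith.

lopbalachithtith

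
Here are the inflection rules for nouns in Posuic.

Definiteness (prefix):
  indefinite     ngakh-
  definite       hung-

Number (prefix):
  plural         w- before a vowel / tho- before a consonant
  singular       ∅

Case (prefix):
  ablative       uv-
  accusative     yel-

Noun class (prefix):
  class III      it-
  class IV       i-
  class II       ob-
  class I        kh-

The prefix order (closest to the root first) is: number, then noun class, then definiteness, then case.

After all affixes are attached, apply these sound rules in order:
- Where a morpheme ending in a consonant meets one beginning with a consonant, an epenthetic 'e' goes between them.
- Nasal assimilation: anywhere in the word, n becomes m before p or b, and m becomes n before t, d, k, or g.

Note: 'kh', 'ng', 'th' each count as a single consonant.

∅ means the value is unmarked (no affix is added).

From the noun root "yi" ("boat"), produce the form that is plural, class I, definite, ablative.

uvehungekhethoyi

Attach number plural tho- (before consonant 'y') → thoyi.
Attach noun class class I kh- → khthoyi.
Attach definiteness definite hung- → hungkhthoyi.
Attach case ablative uv- → uvhungkhthoyi.
Apply epenthesis: uvhungkhthoyi → uvehungekhethoyi.
Nasal assimilation: no change.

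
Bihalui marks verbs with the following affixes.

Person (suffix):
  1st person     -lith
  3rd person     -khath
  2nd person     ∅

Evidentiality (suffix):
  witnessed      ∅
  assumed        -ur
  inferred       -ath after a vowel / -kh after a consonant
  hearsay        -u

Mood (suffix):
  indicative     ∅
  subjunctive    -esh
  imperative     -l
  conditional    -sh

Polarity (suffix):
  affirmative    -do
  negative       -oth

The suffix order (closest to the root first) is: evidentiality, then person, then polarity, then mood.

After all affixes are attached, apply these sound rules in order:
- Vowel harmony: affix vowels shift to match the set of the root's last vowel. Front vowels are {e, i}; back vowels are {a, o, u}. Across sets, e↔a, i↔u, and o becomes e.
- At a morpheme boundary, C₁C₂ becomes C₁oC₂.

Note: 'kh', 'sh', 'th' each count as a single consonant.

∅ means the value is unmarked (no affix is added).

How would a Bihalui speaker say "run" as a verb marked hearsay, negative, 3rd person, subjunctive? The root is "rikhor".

Attach evidentiality hearsay -u → rikhoru.
Attach person 3rd person -khath → rikhorukhath.
Attach polarity negative -oth → rikhorukhathoth.
Attach mood subjunctive -esh → rikhorukhathothesh.
Apply vowel harmony: rikhorukhathothesh → rikhorukhathothash.
Epenthesis: no change.

rikhorukhathothash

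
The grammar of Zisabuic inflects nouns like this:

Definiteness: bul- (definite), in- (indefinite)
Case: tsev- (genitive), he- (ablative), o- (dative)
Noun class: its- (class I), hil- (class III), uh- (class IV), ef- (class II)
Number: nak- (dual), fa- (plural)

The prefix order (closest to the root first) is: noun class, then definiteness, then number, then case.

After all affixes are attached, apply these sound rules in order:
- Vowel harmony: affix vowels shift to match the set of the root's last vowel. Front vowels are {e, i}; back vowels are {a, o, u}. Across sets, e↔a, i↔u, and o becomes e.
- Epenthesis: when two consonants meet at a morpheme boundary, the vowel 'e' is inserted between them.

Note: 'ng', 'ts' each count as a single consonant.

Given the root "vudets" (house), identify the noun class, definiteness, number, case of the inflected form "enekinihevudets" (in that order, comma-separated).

class IV, indefinite, dual, dative

Segment: o-nak-in-uh-vudets.
noun class: uh- → class IV.
definiteness: in- → indefinite.
number: nak- → dual.
case: o- → dative.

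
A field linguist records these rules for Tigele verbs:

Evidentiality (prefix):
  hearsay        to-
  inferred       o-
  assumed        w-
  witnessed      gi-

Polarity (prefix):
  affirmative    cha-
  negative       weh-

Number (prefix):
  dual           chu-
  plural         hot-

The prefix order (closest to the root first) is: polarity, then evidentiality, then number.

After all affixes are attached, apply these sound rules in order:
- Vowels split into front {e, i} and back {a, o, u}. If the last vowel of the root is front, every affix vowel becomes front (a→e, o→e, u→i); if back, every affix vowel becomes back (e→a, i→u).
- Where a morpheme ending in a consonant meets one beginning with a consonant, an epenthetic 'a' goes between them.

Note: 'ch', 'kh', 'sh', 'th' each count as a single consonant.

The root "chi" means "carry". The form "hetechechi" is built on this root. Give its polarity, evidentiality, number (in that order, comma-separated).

Segment: hot-o-cha-chi.
polarity: cha- → affirmative.
evidentiality: o- → inferred.
number: hot- → plural.

affirmative, inferred, plural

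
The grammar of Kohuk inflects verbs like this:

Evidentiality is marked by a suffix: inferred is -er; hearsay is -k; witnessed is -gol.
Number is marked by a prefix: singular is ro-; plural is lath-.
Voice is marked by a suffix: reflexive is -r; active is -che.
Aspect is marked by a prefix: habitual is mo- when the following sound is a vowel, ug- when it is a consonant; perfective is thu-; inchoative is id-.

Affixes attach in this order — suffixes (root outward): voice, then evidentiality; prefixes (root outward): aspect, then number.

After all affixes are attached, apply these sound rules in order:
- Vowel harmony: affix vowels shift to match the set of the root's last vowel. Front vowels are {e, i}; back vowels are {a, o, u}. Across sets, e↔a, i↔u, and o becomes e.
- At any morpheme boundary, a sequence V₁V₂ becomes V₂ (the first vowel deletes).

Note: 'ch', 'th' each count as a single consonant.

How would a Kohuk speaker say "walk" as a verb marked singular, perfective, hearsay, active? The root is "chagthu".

Attach voice active -che → chagthuche.
Attach aspect perfective thu- → thuchagthuche.
Attach number singular ro- → rothuchagthuche.
Attach evidentiality hearsay -k → rothuchagthuchek.
Apply vowel harmony: rothuchagthuchek → rothuchagthuchak.
Vowel deletion: no change.

rothuchagthuchak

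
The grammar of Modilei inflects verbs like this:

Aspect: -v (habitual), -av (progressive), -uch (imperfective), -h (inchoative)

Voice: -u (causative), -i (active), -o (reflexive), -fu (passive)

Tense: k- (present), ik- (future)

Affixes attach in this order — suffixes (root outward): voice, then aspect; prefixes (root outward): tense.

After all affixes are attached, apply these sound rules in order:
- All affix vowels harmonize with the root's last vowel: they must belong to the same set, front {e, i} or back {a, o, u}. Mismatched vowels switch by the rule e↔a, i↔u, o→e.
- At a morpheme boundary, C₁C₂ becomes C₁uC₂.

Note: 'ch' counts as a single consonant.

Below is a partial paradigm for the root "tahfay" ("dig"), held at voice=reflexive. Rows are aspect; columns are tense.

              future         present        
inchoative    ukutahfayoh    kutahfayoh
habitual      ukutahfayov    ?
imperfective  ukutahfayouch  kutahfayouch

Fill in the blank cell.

kutahfayov

Attach voice reflexive -o → tahfayo.
Attach tense present k- → ktahfayo.
Attach aspect habitual -v → ktahfayov.
Vowel harmony: no change.
Apply epenthesis: ktahfayov → kutahfayov.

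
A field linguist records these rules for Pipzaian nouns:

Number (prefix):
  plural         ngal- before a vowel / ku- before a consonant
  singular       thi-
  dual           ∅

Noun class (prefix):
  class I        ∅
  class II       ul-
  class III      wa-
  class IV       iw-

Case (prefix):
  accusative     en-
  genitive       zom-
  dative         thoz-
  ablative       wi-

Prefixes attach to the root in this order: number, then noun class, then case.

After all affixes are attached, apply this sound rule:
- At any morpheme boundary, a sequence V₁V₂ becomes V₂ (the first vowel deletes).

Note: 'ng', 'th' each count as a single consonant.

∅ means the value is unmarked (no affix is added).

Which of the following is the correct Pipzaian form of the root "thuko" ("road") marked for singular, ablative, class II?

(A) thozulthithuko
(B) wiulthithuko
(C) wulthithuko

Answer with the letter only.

C

Attach number singular thi- → thithuko.
Attach noun class class II ul- → ulthithuko.
Attach case ablative wi- → wiulthithuko.
Apply vowel deletion: wiulthithuko → wulthithuko.
So the correct form is wulthithuko, option (C).
(A) thozulthithuko is wrong: it uses dative instead of ablative for case.
(B) wiulthithuko is wrong: it fails to apply the sound rule(s).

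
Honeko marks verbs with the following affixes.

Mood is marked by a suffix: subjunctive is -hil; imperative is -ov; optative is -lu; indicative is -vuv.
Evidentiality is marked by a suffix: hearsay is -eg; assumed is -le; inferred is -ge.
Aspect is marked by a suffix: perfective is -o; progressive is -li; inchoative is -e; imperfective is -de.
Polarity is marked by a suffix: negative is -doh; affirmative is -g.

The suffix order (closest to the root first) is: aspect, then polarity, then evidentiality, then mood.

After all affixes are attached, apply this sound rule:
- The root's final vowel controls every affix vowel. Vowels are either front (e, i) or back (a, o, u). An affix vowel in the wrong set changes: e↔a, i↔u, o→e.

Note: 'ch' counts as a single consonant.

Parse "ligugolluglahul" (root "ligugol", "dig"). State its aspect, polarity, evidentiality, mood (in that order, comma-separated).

progressive, affirmative, assumed, subjunctive

Segment: ligugol-li-g-le-hil.
aspect: -li → progressive.
polarity: -g → affirmative.
evidentiality: -le → assumed.
mood: -hil → subjunctive.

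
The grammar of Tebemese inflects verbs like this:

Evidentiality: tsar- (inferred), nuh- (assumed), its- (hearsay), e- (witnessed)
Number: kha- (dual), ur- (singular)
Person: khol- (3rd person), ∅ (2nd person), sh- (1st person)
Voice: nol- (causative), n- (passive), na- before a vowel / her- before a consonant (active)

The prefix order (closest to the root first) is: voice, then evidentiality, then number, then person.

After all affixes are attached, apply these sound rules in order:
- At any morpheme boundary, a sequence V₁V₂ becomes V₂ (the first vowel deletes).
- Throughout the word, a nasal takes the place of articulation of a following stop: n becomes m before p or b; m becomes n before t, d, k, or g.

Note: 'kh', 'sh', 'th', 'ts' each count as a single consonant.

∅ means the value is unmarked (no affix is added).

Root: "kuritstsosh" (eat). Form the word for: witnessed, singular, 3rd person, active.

kholureherkuritstsosh

Attach voice active her- (before consonant 'k') → herkuritstsosh.
Attach evidentiality witnessed e- → eherkuritstsosh.
Attach number singular ur- → ureherkuritstsosh.
Attach person 3rd person khol- → kholureherkuritstsosh.
Vowel deletion: no change.
Nasal assimilation: no change.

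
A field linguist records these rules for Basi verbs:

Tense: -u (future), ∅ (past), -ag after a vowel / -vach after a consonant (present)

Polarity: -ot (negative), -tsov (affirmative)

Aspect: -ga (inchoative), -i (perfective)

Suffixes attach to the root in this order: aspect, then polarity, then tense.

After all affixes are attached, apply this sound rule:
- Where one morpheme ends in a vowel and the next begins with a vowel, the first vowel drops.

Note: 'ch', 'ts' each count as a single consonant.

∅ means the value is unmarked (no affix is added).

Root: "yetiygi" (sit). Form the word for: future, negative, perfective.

yetiygotu

Attach aspect perfective -i → yetiygii.
Attach polarity negative -ot → yetiygiiot.
Attach tense future -u → yetiygiiotu.
Apply vowel deletion: yetiygiiotu → yetiygotu.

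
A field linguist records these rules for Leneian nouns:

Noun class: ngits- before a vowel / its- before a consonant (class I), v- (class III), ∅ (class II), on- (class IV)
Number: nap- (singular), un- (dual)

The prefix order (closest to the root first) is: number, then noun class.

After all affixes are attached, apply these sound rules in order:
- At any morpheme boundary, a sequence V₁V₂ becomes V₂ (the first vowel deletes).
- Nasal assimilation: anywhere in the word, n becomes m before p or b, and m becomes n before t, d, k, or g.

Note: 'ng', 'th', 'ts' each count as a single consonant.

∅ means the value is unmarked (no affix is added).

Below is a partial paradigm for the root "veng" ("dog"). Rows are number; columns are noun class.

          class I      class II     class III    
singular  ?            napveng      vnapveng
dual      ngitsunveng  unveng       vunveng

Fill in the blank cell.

itsnapveng

Attach number singular nap- → napveng.
Attach noun class class I its- (before consonant 'n') → itsnapveng.
Vowel deletion: no change.
Nasal assimilation: no change.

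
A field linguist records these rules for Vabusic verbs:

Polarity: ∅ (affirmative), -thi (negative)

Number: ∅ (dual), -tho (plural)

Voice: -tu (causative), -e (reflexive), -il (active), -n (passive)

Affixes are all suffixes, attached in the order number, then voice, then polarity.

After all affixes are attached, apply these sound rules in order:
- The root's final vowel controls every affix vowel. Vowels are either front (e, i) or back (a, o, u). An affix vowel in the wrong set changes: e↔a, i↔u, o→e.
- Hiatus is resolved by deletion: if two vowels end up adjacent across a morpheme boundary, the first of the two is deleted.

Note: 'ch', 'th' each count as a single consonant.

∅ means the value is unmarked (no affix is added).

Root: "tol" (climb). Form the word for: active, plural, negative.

tolthulthu

Attach number plural -tho → toltho.
Attach voice active -il → tolthoil.
Attach polarity negative -thi → tolthoilthi.
Apply vowel harmony: tolthoilthi → tolthoulthu.
Apply vowel deletion: tolthoulthu → tolthulthu.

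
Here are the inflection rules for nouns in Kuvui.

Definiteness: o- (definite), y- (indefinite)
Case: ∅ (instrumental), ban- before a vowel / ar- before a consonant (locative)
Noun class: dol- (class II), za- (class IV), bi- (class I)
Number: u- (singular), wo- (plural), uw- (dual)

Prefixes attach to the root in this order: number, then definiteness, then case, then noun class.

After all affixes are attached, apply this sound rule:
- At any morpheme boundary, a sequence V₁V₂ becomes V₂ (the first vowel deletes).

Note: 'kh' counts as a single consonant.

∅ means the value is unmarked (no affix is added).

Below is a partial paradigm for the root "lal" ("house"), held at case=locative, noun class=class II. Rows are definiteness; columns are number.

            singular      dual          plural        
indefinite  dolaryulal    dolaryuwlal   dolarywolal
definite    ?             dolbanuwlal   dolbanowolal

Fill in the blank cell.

dolbanulal

Attach number singular u- → ulal.
Attach definiteness definite o- → oulal.
Attach case locative ban- (before vowel 'o') → banoulal.
Attach noun class class II dol- → dolbanoulal.
Apply vowel deletion: dolbanoulal → dolbanulal.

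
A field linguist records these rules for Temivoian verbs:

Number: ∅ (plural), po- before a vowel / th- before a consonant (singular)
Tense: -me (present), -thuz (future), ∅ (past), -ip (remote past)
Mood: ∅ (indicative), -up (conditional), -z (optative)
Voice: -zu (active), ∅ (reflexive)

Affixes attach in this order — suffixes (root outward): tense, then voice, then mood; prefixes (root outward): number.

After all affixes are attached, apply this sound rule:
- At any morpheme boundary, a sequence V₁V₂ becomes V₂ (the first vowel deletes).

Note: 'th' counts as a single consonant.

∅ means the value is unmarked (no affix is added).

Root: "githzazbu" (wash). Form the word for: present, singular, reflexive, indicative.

Attach tense present -me → githzazbume.
Attach number singular th- (before consonant 'g') → thgithzazbume.
voice = reflexive: zero marking, form stays thgithzazbume.
mood = indicative: zero marking, form stays thgithzazbume.
Vowel deletion: no change.

thgithzazbume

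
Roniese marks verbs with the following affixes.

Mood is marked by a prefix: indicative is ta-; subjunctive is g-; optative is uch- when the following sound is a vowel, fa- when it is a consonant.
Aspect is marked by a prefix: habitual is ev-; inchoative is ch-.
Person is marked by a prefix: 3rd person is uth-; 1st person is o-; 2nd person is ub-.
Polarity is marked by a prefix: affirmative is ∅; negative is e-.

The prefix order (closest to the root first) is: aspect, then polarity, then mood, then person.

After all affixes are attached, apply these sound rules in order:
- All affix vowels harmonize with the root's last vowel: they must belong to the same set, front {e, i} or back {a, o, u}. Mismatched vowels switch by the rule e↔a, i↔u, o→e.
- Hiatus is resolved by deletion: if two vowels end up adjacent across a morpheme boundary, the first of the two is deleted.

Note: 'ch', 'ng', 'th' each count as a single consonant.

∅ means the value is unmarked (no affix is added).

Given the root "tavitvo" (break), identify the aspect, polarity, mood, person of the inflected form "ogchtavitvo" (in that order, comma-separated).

inchoative, affirmative, subjunctive, 1st person

Segment: o-g-ch-tavitvo.
aspect: ch- → inchoative.
polarity: ∅ → affirmative.
mood: g- → subjunctive.
person: o- → 1st person.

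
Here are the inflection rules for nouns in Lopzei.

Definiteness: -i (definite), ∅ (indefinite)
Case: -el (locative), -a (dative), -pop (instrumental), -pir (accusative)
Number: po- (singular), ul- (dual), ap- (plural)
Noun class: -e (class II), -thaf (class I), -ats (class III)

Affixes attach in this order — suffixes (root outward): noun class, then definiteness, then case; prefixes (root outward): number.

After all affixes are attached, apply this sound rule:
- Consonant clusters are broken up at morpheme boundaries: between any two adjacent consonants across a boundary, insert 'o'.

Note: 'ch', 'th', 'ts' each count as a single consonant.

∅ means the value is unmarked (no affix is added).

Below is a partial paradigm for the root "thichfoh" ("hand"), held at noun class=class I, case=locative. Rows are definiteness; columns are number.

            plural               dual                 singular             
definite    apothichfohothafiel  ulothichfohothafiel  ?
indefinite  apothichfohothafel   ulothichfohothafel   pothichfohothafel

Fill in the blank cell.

Attach number singular po- → pothichfoh.
Attach noun class class I -thaf → pothichfohthaf.
Attach definiteness definite -i → pothichfohthafi.
Attach case locative -el → pothichfohthafiel.
Apply epenthesis: pothichfohthafiel → pothichfohothafiel.

pothichfohothafiel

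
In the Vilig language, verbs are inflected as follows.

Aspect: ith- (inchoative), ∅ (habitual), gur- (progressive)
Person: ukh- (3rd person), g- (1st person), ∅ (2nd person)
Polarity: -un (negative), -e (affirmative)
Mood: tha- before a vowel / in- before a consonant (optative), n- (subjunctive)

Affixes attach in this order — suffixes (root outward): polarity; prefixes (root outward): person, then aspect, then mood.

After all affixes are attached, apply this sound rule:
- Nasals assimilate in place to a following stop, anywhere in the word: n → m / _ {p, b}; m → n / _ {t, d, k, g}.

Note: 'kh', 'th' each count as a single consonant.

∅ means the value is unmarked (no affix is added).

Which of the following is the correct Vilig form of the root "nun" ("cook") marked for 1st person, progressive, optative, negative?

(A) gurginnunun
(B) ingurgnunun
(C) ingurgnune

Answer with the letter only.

B

Attach polarity negative -un → nunun.
Attach person 1st person g- → gnunun.
Attach aspect progressive gur- → gurgnunun.
Attach mood optative in- (before consonant 'g') → ingurgnunun.
Nasal assimilation: no change.
So the correct form is ingurgnunun, option (B).
(C) ingurgnune is wrong: it uses affirmative instead of negative for polarity.
(A) gurginnunun is wrong: it has the affixes in the wrong order.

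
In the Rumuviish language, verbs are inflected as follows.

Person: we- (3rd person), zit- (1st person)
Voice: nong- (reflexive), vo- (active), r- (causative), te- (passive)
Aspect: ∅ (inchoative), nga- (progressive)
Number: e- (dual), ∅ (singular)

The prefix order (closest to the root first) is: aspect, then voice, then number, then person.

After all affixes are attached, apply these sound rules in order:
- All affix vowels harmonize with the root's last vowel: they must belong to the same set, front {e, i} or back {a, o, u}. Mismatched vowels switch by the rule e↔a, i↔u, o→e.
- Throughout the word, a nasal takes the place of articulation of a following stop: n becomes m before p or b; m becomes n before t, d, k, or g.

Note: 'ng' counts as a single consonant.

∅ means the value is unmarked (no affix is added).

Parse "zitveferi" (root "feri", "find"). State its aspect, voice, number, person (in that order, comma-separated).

Segment: zit-vo-feri.
aspect: ∅ → inchoative.
voice: vo- → active.
number: ∅ → singular.
person: zit- → 1st person.

inchoative, active, singular, 1st person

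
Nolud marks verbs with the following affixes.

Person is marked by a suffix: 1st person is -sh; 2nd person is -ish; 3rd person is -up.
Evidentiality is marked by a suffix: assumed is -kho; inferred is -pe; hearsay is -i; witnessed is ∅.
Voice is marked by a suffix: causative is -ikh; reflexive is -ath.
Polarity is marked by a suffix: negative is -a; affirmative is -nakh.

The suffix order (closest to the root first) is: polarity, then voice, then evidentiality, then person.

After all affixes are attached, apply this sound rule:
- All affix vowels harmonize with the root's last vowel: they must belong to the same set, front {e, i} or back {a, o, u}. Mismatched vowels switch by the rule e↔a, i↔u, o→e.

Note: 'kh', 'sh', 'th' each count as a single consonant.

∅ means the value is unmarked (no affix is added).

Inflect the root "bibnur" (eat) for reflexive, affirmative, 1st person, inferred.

Attach polarity affirmative -nakh → bibnurnakh.
Attach voice reflexive -ath → bibnurnakhath.
Attach evidentiality inferred -pe → bibnurnakhathpe.
Attach person 1st person -sh → bibnurnakhathpesh.
Apply vowel harmony: bibnurnakhathpesh → bibnurnakhathpash.

bibnurnakhathpash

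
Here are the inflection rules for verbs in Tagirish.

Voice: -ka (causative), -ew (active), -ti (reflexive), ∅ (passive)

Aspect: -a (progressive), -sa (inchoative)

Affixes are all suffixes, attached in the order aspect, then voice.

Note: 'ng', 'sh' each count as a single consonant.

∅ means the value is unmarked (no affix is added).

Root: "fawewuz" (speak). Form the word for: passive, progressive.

fawewuza

Attach aspect progressive -a → fawewuza.
voice = passive: zero marking, form stays fawewuza.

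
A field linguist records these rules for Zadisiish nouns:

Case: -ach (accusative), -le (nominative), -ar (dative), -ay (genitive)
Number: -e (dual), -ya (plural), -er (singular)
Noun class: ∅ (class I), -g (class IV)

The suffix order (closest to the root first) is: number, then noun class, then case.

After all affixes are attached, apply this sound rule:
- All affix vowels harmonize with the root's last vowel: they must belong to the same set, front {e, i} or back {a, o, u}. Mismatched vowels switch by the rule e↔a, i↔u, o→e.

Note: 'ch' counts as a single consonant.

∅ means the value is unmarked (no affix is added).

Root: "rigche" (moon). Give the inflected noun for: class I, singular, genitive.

rigcheerey

Attach number singular -er → rigcheer.
noun class = class I: zero marking, form stays rigcheer.
Attach case genitive -ay → rigcheeray.
Apply vowel harmony: rigcheeray → rigcheerey.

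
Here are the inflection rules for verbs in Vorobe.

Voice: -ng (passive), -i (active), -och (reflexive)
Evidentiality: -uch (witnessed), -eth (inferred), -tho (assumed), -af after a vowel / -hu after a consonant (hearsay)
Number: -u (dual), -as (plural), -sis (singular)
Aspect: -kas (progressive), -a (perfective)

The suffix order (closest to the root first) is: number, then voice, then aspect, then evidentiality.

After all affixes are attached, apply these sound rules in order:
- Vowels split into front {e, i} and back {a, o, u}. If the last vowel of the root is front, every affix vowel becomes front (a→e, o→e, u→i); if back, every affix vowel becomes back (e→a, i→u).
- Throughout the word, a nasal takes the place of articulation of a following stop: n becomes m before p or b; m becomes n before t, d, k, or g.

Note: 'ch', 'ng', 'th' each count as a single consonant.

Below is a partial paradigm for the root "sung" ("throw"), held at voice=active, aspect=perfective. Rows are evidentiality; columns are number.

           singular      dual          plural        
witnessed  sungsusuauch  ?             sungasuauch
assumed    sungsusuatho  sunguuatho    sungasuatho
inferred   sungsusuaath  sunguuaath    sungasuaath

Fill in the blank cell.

Attach number dual -u → sungu.
Attach voice active -i → sungui.
Attach aspect perfective -a → sunguia.
Attach evidentiality witnessed -uch → sunguiauch.
Apply vowel harmony: sunguiauch → sunguuauch.
Nasal assimilation: no change.

sunguuauch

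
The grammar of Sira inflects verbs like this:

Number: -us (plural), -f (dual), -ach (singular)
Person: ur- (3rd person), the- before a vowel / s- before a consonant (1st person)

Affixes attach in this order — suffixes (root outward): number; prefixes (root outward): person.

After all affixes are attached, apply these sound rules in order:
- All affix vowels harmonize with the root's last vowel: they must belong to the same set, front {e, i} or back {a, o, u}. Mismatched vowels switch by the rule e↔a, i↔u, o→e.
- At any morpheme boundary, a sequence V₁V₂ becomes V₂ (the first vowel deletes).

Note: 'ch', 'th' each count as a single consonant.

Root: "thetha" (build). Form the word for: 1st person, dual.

sthethaf

Attach number dual -f → thethaf.
Attach person 1st person s- (before consonant 'th') → sthethaf.
Vowel harmony: no change.
Vowel deletion: no change.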